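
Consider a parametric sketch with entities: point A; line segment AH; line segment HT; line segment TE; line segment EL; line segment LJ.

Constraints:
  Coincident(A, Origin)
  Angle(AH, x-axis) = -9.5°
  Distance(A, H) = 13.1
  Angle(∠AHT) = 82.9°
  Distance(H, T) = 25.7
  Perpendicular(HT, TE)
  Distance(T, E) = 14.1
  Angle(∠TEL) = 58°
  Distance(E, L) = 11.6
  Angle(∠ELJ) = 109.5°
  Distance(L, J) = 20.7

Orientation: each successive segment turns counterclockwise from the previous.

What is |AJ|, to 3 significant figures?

31.4

∠TEL = 58.0° gives EL at -60.4° from the x-axis; with |EL| = 11.6, L = (5.64, 14.0). ∠ELJ = 109.5° gives LJ at 10.1° from the x-axis; with |LJ| = 20.7, J = (26.0, 17.6). Then |AJ| = |J − A| = 31.4.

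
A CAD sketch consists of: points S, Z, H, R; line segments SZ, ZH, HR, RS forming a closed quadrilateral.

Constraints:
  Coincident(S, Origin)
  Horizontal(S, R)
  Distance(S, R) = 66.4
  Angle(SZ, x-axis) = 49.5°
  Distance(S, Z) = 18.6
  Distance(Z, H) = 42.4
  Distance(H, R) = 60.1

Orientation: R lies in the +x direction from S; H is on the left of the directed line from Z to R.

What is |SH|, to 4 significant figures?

60.82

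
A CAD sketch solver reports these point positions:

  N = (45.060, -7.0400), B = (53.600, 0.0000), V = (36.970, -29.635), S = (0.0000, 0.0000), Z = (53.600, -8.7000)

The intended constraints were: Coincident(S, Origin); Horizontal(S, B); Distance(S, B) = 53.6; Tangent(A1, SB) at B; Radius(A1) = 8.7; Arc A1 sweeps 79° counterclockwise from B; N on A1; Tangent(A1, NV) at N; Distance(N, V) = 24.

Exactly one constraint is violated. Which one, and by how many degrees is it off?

Tangent(A1, NV) at N — off by 8.70°.

S = (0.00, 0.00) ✓; S.y = 0.00, B.y = 0.00 ✓; |SB| = 53.60 ✓; ∠(ZB, BS) = 90.00° ✓; |ZB| = 8.700 ✓; bearing(Z→N) − bearing(Z→B) = 79.00° ✓; |ZN| = 8.700 ✓; ∠(ZN, NV) = 98.70° ✗; |NV| = 24.00 ✓.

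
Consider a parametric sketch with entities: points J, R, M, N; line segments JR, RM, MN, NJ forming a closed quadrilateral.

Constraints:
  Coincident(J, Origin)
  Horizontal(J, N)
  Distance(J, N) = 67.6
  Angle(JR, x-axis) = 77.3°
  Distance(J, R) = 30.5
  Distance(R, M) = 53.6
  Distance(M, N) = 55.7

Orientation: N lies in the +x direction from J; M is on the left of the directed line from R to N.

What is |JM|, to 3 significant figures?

76.8

Checks: |RM| = 53.60 ✓; |MN| = 55.70 ✓.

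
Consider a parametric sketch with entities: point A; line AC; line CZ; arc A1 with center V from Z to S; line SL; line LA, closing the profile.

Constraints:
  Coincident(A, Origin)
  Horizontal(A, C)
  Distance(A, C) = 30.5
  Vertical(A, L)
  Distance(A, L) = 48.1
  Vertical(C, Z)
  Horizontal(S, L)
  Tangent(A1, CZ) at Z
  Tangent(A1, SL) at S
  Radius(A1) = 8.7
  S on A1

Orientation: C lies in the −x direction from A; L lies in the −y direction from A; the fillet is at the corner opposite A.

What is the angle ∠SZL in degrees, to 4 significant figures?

29.08°

The virtual corner opposite A is at (-30.50, -48.10). A1 meets CZ tangentially, so VZ is at right angles to CZ and since A1 is tangent to SL there, VS ⟂ SL, with radius 8.7, so the center V sits 8.7 in from both sides at V = (-21.80, -39.40). That places the tangent points at Z = (-30.50, -39.40) on CZ and S = (-21.80, -48.10) on SL. Then cos ∠SZL = ZS·ZL / (|ZS||ZL|), giving 29.08°.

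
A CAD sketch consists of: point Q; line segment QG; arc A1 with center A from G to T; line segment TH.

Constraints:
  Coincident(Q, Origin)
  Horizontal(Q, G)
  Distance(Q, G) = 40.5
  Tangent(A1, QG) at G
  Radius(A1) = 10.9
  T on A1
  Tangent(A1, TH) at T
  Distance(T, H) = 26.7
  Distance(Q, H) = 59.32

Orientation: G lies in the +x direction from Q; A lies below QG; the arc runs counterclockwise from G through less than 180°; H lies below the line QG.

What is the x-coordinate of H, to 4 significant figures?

44.26

Checks: Q.y = 0.00, G.y = 0.00 ✓; ∠(AG, GQ) = 90.00° ✓; |AT| = 10.90 ✓; ∠(AT, TH) = 90.00° ✓; |TH| = 26.70 ✓; |QH| = 59.32 ✓.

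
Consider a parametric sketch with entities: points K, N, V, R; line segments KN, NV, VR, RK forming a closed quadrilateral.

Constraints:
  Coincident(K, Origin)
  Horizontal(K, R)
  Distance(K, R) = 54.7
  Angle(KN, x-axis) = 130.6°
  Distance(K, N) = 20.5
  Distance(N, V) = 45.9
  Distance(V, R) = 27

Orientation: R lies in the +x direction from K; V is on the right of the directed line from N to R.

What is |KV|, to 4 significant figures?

28.37

K is at the origin; KR is horizontal with |KR| = 54.7 and R in +x, so R = (54.7, 0). KN runs at 130.6° with |KN| = 20.5, so N = (-13.34, 15.57). V is determined by |NV| = 45.9 and |VR| = 27.0 together: it lies at the intersection of circle(N, 45.9) and circle(R, 27.0). With |NR| = 69.80, the foot of the radical line on NR is 44.77 from N and the perpendicular offset is √(45.9² − 44.77²) = 10.13. Taking the right-of-NR solution: V = (28.04, -4.289).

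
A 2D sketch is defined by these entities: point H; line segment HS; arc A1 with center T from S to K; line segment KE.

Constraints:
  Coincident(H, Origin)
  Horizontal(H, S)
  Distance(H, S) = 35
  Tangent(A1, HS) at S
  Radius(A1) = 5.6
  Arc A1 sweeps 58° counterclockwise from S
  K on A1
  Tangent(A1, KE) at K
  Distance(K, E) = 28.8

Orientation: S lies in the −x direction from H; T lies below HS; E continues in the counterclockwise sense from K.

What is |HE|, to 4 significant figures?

61.30

H is at the origin; HS is horizontal with |HS| = 35.0 and S on the −x side, so S = (-35.00, 0.000). Tangency of A1 to HS means the radius TS is perpendicular to HS, so T = S + (0, -5.6) = (-35.00, -5.600). On A1, S sits at bearing 90° from T; a 58° counterclockwise sweep puts K at bearing 148°, so K = T + 5.6·(cos 148°, sin 148°) = (-39.75, -2.632). A1 meets KE tangentially, so TK is at right angles to KE, so KE runs along (−sin 148°, cos 148°); with |KE| = 28.8, E = (-55.01, -27.06). Then |HE| = |E − H| = 61.30.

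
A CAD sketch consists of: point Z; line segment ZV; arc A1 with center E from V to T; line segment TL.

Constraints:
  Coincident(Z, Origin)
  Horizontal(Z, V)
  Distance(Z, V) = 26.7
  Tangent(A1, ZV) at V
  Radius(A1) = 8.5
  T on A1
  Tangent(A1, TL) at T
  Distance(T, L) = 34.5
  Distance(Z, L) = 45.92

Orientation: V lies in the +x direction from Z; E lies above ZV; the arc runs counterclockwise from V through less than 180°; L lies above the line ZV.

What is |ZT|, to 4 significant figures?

36.38

Checks: ∠(EV, VZ) = 90.00° ✓; |ET| = 8.500 ✓; ∠(ET, TL) = 90.00° ✓; |TL| = 34.50 ✓; |ZL| = 45.92 ✓.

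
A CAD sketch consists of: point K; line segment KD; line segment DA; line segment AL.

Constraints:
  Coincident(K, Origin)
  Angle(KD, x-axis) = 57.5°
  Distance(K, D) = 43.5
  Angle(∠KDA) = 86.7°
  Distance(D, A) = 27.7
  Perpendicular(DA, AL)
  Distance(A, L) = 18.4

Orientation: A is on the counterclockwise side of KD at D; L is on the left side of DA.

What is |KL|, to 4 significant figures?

35.51

K is at the origin; KD runs at 57.5° with length 43.5, so D = 43.5·(cos 57.5°, sin 57.5°) = (23.37, 36.69). ∠KDA = 86.7°, so DA runs at 57.5° + (180° − 86.7°) = 150.8° from the x-axis; with |DA| = 27.7, A = D + 27.7·(cos 150.8°, sin 150.8°) = (-0.8074, 50.20). DA ⟂ AL; with |AL| = 18.4 on the left of DA, L = A + 18.4·(-0.4879, -0.8729) = (-9.784, 34.14). Then |KL| = |L − K| = 35.51.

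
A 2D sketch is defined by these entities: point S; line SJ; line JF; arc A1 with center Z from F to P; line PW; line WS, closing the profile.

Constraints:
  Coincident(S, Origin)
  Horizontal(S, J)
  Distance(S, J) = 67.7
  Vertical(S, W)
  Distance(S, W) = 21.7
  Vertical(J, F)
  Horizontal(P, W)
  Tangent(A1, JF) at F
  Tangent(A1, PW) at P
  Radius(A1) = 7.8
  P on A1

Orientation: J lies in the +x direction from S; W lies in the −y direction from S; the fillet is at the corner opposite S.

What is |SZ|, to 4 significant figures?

61.49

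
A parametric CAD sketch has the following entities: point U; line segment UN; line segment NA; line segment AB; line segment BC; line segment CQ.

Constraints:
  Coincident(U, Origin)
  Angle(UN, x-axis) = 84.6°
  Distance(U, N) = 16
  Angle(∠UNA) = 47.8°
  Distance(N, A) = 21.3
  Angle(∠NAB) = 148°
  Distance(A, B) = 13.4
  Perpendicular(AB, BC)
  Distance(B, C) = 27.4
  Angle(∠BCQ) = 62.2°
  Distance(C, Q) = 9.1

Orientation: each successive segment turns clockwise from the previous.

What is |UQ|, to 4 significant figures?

10.99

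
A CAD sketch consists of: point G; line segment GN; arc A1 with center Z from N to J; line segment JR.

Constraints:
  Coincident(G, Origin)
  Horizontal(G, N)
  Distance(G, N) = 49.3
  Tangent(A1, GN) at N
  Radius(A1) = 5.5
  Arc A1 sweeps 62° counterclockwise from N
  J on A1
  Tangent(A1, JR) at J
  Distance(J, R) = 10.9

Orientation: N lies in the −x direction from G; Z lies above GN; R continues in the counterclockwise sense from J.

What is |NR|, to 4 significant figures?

16.02

On A1, N sits at bearing -90° from Z; a 62° counterclockwise sweep puts J at bearing -28°, so J = Z + 5.5·(cos -28°, sin -28°) = (-44.44, 2.918). Tangency of A1 to JR means the radius ZJ is perpendicular to JR, so JR runs along (−sin -28°, cos -28°); with |JR| = 10.9, R = (-39.33, 12.54). Then |NR| = |R − N| = 16.02.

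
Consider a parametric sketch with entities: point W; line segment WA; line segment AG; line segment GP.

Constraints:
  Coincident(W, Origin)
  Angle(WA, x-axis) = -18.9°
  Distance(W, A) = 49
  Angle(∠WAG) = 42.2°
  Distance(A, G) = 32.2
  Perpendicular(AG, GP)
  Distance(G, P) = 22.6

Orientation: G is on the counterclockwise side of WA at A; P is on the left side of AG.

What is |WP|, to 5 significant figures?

11.099

W is at the origin; WA runs at -18.9° with length 49.0, so A = 49.0·(cos -18.9°, sin -18.9°) = (46.358, -15.872). ∠WAG = 42.2°, so AG runs at -18.9° + (180° − 42.2°) = 118.90° from the x-axis; with |AG| = 32.2, G = A + 32.2·(cos 118.90°, sin 118.90°) = (30.796, 12.318). AG is perpendicular to GP; with |GP| = 22.6 on the left of AG, P = G + 22.6·(-0.87546, -0.48328) = (11.011, 1.3958). Then |WP| = |P − W| = 11.099.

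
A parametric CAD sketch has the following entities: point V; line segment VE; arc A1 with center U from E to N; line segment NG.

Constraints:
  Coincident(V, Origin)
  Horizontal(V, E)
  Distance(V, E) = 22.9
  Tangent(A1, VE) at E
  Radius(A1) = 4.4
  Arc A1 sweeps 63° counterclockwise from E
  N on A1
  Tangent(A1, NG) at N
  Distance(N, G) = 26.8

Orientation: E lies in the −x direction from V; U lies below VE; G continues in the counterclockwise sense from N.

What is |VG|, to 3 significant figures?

47.0

V is at the origin; VE is horizontal with |VE| = 22.9 and E on the −x side, so E = (-22.9, 0.00). Since A1 is tangent to VE there, UE ⟂ VE, so U = E + (0, -4.4) = (-22.9, -4.40). On A1, E sits at bearing 90° from U; a 63° counterclockwise sweep puts N at bearing 153°, so N = U + 4.4·(cos 153°, sin 153°) = (-26.8, -2.40). A1 meets NG tangentially, so UN is at right angles to NG, so NG runs along (−sin 153°, cos 153°); with |NG| = 26.8, G = (-39.0, -26.3). Then |VG| = |G − V| = 47.0.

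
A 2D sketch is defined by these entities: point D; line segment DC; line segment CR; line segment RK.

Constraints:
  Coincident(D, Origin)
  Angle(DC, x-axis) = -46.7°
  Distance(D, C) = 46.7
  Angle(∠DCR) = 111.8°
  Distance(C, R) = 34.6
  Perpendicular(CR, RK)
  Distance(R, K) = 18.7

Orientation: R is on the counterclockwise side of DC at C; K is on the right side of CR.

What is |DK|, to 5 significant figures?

80.929

∠DCR = 111.8°, so CR runs at -46.7° + (180° − 111.8°) = 21.500° from the x-axis; with |CR| = 34.6, R = C + 34.6·(cos 21.500°, sin 21.500°) = (64.220, -21.306). The perpendicularity gives RK at right angles to CR; with |RK| = 18.7 on the right of CR, K = R + 18.7·(0.36650, -0.93042) = (71.074, -38.705). Then |DK| = |K − D| = 80.929.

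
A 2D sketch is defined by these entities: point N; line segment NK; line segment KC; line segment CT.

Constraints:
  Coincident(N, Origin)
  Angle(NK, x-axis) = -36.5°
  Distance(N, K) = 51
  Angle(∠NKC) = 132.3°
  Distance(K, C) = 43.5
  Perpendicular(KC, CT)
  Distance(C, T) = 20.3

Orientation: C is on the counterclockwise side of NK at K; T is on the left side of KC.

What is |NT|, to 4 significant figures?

79.75

∠NKC = 132.3°, so KC runs at -36.5° + (180° − 132.3°) = 11.20° from the x-axis; with |KC| = 43.5, C = K + 43.5·(cos 11.20°, sin 11.20°) = (83.67, -21.89). KC ⟂ CT; with |CT| = 20.3 on the left of KC, T = C + 20.3·(-0.1942, 0.9810) = (79.73, -1.973). Then |NT| = |T − N| = 79.75.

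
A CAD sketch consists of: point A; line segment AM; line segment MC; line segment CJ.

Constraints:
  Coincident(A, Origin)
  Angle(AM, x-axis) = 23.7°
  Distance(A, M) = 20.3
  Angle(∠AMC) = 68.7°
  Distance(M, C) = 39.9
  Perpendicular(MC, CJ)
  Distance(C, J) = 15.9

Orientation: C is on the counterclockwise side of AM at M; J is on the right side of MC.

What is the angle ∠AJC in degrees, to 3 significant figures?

43.1°

A is at the origin; AM runs at 23.7° with length 20.3, so M = 20.3·(cos 23.7°, sin 23.7°) = (18.6, 8.16). ∠AMC = 68.7°, so MC runs at 23.7° + (180° − 68.7°) = 135° from the x-axis; with |MC| = 39.9, C = M + 39.9·(cos 135°, sin 135°) = (-9.63, 36.4). The perpendicularity gives CJ at right angles to MC; with |CJ| = 15.9 on the right of MC, J = C + 15.9·(0.707, 0.707) = (1.62, 47.6). Then cos ∠AJC = JA·JC / (|JA||JC|), giving 43.1°.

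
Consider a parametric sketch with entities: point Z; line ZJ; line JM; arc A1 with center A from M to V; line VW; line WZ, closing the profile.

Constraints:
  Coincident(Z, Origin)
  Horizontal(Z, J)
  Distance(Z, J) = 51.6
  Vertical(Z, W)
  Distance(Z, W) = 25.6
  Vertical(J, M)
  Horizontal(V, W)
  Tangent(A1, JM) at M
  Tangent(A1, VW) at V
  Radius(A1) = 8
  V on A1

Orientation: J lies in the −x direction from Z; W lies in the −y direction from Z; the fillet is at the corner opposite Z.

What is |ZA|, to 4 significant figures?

47.02

Z and W share the same x with |ZW| = 25.6 and W on the −y side, so W = (0.000, -25.60). The virtual corner opposite Z is at (-51.60, -25.60). The tangent condition forces AM to be normal to JM and tangency of A1 to VW means the radius AV is perpendicular to VW, with radius 8.0, so the center A sits 8.0 in from both sides at A = (-43.60, -17.60). Then |ZA| = |A − Z| = 47.02.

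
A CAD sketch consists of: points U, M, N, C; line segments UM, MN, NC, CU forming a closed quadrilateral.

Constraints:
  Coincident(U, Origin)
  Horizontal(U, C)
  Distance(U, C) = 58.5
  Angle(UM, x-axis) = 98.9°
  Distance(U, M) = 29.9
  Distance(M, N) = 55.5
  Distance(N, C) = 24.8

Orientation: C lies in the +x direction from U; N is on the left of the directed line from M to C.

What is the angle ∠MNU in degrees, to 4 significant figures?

31.18°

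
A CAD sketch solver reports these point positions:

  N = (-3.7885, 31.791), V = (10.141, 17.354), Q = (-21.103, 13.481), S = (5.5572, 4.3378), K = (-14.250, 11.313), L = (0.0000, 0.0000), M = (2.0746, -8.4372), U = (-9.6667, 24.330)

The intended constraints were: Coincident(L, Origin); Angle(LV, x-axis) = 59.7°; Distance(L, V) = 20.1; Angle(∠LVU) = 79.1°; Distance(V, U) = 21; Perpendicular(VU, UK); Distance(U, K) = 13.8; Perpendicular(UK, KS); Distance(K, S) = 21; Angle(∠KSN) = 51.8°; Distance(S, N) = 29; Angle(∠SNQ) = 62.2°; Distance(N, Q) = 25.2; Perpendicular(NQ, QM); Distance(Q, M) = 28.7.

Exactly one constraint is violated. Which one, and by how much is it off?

Distance(Q, M) = 28.7 — off by 3.20.

L = (0.00, 0.00) ✓; LV at 59.70° ✓; |LV| = 20.10 ✓; ∠LVU = 79.10° ✓; |VU| = 21.00 ✓; ∠(VU, UK) = 90.00° ✓; |UK| = 13.80 ✓; ∠(UK, KS) = 90.00° ✓; |KS| = 21.00 ✓; ∠KSN = 51.80° ✓; |SN| = 29.00 ✓; ∠SNQ = 62.20° ✓; |NQ| = 25.20 ✓; ∠(NQ, QM) = 90.00° ✓; |QM| = 31.90 ✗.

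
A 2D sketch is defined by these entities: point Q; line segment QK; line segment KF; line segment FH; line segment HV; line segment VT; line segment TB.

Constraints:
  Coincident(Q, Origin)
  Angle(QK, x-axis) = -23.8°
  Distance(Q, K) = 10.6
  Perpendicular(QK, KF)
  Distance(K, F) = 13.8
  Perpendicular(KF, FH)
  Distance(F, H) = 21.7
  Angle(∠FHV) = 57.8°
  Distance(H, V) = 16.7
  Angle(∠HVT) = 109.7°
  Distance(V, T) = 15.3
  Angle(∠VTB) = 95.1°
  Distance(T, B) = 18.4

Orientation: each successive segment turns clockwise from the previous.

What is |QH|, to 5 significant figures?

17.710

Q is at the origin; QK runs at -23.8° with length 10.6, so K = (9.6986, -4.2776). QK is perpendicular to KF, so KF runs at -113.80°; with |KF| = 13.8, F = (4.1296, -16.904). The perpendicularity gives FH at right angles to KF, so FH runs at 156.20°; with |FH| = 21.7, H = (-15.725, -8.1471). Then |QH| = |H − Q| = 17.710.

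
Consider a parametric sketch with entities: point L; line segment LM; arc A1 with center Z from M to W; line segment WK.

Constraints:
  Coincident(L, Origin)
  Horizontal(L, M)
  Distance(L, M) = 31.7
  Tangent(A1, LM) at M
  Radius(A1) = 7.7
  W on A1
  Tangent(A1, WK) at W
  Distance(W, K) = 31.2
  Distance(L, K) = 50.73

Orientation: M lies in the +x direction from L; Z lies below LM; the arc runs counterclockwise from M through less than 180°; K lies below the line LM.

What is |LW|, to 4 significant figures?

26.00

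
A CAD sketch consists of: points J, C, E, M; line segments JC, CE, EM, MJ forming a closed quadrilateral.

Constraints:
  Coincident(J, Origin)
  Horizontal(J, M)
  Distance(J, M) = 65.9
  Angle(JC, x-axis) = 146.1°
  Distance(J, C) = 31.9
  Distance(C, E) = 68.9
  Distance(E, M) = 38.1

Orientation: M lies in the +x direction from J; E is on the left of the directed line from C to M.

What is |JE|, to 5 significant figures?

50.735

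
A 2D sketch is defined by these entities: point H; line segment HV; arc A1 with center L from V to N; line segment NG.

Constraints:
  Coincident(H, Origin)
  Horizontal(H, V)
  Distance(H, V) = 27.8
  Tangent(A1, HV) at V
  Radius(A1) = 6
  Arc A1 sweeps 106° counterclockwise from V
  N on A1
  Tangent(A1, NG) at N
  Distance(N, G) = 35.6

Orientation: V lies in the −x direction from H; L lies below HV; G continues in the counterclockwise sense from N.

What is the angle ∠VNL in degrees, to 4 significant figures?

37.00°

H is at the origin; H and V share the same y with |HV| = 27.8 and V on the −x side, so V = (-27.80, 0.000). Tangency of A1 to HV means the radius LV is perpendicular to HV, so L = V + (0, -6) = (-27.80, -6.000). On A1, V sits at bearing 90° from L; a 106° counterclockwise sweep puts N at bearing 196°, so N = L + 6.0·(cos 196°, sin 196°) = (-33.57, -7.654). Then cos ∠VNL = NV·NL / (|NV||NL|), giving 37.00°.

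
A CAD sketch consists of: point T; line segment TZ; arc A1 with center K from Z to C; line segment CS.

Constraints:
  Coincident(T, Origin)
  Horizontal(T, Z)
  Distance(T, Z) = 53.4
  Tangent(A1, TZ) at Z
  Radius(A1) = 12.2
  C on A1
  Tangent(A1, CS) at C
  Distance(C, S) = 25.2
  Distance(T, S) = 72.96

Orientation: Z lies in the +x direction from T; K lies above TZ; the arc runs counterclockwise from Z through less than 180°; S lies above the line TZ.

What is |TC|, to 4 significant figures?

66.95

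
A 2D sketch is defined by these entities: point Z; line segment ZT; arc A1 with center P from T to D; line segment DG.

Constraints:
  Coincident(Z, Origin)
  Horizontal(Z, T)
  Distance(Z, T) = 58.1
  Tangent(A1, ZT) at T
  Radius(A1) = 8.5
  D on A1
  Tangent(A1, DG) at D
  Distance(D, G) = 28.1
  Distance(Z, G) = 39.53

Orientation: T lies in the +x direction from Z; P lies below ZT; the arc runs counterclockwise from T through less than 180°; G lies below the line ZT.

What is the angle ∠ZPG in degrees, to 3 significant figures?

37.2°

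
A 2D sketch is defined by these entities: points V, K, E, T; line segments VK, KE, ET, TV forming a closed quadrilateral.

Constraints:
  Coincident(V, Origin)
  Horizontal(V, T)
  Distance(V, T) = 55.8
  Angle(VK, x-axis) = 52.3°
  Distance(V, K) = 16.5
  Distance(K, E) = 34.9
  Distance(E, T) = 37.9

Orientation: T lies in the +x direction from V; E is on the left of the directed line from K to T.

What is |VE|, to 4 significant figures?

50.95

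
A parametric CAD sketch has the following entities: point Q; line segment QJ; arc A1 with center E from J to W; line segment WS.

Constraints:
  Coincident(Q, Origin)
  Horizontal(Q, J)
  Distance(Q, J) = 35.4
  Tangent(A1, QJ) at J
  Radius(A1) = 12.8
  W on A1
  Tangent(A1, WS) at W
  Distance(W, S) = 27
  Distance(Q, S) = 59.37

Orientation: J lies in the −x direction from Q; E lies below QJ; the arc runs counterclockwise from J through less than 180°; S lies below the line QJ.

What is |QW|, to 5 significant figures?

50.365

Checks: |EW| = 12.80 ✓; ∠(EW, WS) = 90.00° ✓; |WS| = 27.00 ✓; |QS| = 59.37 ✓.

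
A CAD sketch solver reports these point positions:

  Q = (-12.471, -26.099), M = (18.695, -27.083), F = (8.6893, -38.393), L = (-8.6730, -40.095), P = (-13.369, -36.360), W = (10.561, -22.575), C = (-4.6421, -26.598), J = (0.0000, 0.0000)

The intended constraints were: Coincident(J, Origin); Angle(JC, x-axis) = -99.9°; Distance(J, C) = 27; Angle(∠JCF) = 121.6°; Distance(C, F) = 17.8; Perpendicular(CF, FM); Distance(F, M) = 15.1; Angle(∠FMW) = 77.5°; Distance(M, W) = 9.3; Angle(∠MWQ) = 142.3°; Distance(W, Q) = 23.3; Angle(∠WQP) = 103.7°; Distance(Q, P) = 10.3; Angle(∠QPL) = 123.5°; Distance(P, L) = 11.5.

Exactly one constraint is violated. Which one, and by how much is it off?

Distance(P, L) = 11.5 — off by 5.50.

J = (0.00, 0.00) ✓; JC at -99.90° ✓; |JC| = 27.00 ✓; ∠JCF = 121.6° ✓; |CF| = 17.80 ✓; ∠(CF, FM) = 90.00° ✓; |FM| = 15.10 ✓; ∠FMW = 77.50° ✓; |MW| = 9.300 ✓; ∠MWQ = 142.3° ✓; |WQ| = 23.30 ✓; ∠WQP = 103.7° ✓; |QP| = 10.30 ✓; ∠QPL = 123.5° ✓; |PL| = 6.000 ✗.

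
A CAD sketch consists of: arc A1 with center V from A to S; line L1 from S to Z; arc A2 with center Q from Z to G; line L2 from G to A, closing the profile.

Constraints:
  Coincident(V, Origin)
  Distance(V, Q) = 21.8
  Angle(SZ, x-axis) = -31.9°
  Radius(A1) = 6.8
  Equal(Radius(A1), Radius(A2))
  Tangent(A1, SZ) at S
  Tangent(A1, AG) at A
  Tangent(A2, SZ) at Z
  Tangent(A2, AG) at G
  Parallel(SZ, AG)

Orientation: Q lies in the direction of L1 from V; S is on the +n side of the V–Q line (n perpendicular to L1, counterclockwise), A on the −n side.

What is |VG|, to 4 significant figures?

22.84

The slot axis is L1's direction at -31.9°, so u = (cos -31.9°, sin -31.9°) = (0.8490, -0.5284) and n = (−sin -31.9°, cos -31.9°) = (0.5284, 0.8490). V is at the origin and Q lies 21.8 along u from V, so Q = 21.8·u = (18.51, -11.52). Tangency of A1 to both parallel lines with radius 6.8 puts S and A at V ± 6.8·n: S = (3.593, 5.773), A = (-3.593, -5.773). Equal radii place Z and G the same way about Q: Z = Q + 6.8·n = (22.10, -5.747), G = Q − 6.8·n = (14.91, -17.29). Then |VG| = |G − V| = 22.84.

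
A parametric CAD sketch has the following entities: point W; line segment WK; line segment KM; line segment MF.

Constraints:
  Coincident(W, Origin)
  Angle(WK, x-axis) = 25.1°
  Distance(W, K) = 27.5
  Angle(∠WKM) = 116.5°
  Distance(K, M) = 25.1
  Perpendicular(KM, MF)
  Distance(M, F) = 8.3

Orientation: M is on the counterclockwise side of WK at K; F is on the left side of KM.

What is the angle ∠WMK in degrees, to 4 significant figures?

33.37°

W is at the origin; WK runs at 25.1° with length 27.5, so K = 27.5·(cos 25.1°, sin 25.1°) = (24.90, 11.67). ∠WKM = 116.5°, so KM runs at 25.1° + (180° − 116.5°) = 88.60° from the x-axis; with |KM| = 25.1, M = K + 25.1·(cos 88.60°, sin 88.60°) = (25.52, 36.76). Then cos ∠WMK = MW·MK / (|MW||MK|), giving 33.37°.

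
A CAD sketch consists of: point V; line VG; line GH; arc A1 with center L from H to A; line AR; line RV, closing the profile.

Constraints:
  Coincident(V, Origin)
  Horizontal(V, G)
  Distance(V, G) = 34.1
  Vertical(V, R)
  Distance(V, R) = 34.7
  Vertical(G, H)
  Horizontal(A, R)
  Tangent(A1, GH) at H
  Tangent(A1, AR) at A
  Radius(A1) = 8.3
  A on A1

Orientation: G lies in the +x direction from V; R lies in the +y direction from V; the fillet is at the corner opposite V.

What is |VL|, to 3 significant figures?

36.9

V is at the origin; VG is horizontal with |VG| = 34.1 and G on the +x side, so G = (34.1, 0.00). VR is vertical with |VR| = 34.7 and R on the +y side, so R = (0.00, 34.7). The virtual corner opposite V is at (34.1, 34.7). The tangent condition forces LH to be normal to GH and the tangent condition forces LA to be normal to AR, with radius 8.3, so the center L sits 8.3 in from both sides at L = (25.8, 26.4). Then |VL| = |L − V| = 36.9.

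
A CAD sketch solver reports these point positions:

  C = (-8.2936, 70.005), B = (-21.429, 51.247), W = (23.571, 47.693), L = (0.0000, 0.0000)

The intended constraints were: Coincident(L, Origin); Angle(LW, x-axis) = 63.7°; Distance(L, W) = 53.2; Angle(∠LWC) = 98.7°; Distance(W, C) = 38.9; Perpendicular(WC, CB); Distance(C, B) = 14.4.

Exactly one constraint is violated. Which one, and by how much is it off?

Distance(C, B) = 14.4 — off by 8.50.

L = (0.00, 0.00) ✓; LW at 63.70° ✓; |LW| = 53.20 ✓; ∠LWC = 98.70° ✓; |WC| = 38.90 ✓; ∠(WC, CB) = 90.00° ✓; |CB| = 22.90 ✗.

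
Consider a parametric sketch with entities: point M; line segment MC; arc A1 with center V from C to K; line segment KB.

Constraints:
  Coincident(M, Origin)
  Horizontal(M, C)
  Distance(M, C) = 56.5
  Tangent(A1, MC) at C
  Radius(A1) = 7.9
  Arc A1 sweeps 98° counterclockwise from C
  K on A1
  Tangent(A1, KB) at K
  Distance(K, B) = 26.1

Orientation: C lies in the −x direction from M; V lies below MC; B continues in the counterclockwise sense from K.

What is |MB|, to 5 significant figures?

69.983

M is at the origin; M and C share the same y with |MC| = 56.5 and C on the −x side, so C = (-56.500, 0.0000). The tangent condition forces VC to be normal to MC, so V = C + (0, -7.9) = (-56.500, -7.9000). On A1, C sits at bearing 90° from V; a 98° counterclockwise sweep puts K at bearing 188°, so K = V + 7.9·(cos 188°, sin 188°) = (-64.323, -8.9995). A1 meets KB tangentially, so VK is at right angles to KB, so KB runs along (−sin 188°, cos 188°); with |KB| = 26.1, B = (-60.691, -34.845). Then |MB| = |B − M| = 69.983.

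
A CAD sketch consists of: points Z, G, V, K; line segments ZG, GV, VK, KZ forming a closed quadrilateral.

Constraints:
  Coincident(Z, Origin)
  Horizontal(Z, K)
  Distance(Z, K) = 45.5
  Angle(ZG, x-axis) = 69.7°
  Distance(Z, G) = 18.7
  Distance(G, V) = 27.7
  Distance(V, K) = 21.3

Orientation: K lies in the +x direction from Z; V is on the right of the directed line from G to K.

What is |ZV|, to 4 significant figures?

24.74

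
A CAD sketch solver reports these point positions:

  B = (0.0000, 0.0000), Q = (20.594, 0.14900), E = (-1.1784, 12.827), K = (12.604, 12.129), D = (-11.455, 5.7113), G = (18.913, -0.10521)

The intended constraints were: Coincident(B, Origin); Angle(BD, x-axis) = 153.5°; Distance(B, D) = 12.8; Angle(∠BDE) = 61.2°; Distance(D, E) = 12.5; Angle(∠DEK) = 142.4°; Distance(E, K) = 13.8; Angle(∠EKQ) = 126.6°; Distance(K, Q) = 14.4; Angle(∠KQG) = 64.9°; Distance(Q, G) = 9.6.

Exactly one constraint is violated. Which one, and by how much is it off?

Distance(Q, G) = 9.6 — off by 7.90.

B = (0.00, 0.00) ✓; BD at 153.5° ✓; |BD| = 12.80 ✓; ∠BDE = 61.20° ✓; |DE| = 12.50 ✓; ∠DEK = 142.4° ✓; |EK| = 13.80 ✓; ∠EKQ = 126.6° ✓; |KQ| = 14.40 ✓; ∠KQG = 64.90° ✓; |QG| = 1.700 ✗.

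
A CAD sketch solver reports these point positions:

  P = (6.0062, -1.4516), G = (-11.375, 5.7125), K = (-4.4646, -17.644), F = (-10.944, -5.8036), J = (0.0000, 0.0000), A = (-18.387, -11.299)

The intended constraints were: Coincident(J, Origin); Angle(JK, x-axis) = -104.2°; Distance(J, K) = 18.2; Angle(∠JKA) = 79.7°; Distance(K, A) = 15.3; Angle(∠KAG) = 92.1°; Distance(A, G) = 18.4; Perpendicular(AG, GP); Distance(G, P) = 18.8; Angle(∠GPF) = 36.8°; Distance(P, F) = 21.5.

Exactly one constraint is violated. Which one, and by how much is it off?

Distance(P, F) = 21.5 — off by 4.00.

J = (0.00, 0.00) ✓; JK at -104.2° ✓; |JK| = 18.20 ✓; ∠JKA = 79.70° ✓; |KA| = 15.30 ✓; ∠KAG = 92.10° ✓; |AG| = 18.40 ✓; ∠(AG, GP) = 90.00° ✓; |GP| = 18.80 ✓; ∠GPF = 36.80° ✓; |PF| = 17.50 ✗.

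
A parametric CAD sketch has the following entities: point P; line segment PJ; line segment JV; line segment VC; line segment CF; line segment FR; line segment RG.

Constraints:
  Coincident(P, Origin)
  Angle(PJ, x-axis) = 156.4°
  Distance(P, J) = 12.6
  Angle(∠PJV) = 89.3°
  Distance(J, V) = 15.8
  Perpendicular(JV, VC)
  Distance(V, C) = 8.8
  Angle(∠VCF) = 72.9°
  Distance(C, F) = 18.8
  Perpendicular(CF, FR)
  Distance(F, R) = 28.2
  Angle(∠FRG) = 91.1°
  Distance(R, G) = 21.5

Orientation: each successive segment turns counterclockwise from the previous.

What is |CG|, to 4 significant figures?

28.74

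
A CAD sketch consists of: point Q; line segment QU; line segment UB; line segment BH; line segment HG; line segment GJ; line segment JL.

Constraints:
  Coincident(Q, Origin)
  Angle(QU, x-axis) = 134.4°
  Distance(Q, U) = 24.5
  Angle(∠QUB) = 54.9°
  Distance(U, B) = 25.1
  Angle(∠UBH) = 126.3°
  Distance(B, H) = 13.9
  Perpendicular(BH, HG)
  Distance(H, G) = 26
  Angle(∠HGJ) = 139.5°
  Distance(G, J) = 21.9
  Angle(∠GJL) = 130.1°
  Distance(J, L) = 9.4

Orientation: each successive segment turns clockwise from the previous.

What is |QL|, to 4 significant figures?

29.19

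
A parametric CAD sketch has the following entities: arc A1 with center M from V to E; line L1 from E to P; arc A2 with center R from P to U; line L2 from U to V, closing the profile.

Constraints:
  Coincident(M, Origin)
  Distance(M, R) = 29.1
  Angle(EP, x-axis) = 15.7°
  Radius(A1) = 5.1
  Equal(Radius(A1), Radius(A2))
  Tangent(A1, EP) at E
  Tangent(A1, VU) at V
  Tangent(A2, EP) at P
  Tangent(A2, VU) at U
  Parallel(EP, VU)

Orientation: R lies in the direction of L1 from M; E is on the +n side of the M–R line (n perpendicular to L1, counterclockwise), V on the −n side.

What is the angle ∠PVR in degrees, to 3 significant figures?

9.38°

The slot axis is L1's direction at 15.7°, so u = (cos 15.7°, sin 15.7°) = (0.963, 0.271) and n = (−sin 15.7°, cos 15.7°) = (-0.271, 0.963). M is at the origin and R lies 29.1 along u from M, so R = 29.1·u = (28.0, 7.87). Tangency of A1 to both parallel lines with radius 5.1 puts E and V at M ± 5.1·n: E = (-1.38, 4.91), V = (1.38, -4.91). Equal radii place P and U the same way about R: P = R + 5.1·n = (26.6, 12.8), U = R − 5.1·n = (29.4, 2.96). Then cos ∠PVR = VP·VR / (|VP||VR|), giving 9.38°.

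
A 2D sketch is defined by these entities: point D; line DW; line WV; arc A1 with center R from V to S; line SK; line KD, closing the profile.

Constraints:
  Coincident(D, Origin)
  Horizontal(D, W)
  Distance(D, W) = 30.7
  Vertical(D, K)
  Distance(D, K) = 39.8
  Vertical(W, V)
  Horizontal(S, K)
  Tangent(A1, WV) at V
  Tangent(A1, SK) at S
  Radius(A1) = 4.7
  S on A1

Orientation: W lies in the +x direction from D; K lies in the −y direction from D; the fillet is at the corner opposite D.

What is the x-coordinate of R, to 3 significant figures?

26.0

D is at the origin; D and W share the same y with |DW| = 30.7 and W on the +x side, so W = (30.7, 0.00). DK is vertical with |DK| = 39.8 and K on the −y side, so K = (0.00, -39.8). The virtual corner opposite D is at (30.7, -39.8). A1 meets WV tangentially, so RV is at right angles to WV and tangency of A1 to SK means the radius RS is perpendicular to SK, with radius 4.7, so the center R sits 4.7 in from both sides at R = (26.0, -35.1). So R.x = 26.0.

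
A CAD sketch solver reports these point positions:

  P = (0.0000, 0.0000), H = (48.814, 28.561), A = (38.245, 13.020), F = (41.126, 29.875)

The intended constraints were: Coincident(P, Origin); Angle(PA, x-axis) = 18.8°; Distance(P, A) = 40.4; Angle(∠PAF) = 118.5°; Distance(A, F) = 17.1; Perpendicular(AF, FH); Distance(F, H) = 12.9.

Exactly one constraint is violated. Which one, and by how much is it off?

Distance(F, H) = 12.9 — off by 5.10.

P = (0.00, 0.00) ✓; PA at 18.80° ✓; |PA| = 40.40 ✓; ∠PAF = 118.5° ✓; |AF| = 17.10 ✓; ∠(AF, FH) = 90.00° ✓; |FH| = 7.799 ✗.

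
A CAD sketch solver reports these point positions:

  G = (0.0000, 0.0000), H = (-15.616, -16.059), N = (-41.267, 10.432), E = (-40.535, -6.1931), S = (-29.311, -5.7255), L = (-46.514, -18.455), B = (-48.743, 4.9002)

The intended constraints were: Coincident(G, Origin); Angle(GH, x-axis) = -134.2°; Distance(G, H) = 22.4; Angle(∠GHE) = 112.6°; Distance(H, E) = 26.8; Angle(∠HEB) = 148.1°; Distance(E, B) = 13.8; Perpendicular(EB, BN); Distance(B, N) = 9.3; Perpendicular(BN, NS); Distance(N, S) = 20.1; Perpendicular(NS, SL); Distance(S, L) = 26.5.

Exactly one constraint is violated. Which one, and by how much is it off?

Distance(S, L) = 26.5 — off by 5.10.

G = (0.00, 0.00) ✓; GH at -134.2° ✓; |GH| = 22.40 ✓; ∠GHE = 112.6° ✓; |HE| = 26.80 ✓; ∠HEB = 148.1° ✓; |EB| = 13.80 ✓; ∠(EB, BN) = 90.00° ✓; |BN| = 9.300 ✓; ∠(BN, NS) = 90.00° ✓; |NS| = 20.10 ✓; ∠(NS, SL) = 90.00° ✓; |SL| = 21.40 ✗.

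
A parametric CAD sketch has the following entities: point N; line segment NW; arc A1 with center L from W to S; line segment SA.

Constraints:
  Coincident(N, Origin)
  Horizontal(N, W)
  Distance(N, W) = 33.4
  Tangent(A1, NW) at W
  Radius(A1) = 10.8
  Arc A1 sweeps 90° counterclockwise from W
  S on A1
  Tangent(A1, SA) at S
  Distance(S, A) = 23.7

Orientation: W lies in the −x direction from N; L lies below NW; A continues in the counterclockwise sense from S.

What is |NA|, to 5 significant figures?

56.070

On A1, W sits at bearing 90° from L; a 90° counterclockwise sweep puts S at bearing 180°, so S = L + 10.8·(cos 180°, sin 180°) = (-44.200, -10.800). A1 meets SA tangentially, so LS is at right angles to SA, so SA runs along (−sin 180°, cos 180°); with |SA| = 23.7, A = (-44.200, -34.500). Then |NA| = |A − N| = 56.070.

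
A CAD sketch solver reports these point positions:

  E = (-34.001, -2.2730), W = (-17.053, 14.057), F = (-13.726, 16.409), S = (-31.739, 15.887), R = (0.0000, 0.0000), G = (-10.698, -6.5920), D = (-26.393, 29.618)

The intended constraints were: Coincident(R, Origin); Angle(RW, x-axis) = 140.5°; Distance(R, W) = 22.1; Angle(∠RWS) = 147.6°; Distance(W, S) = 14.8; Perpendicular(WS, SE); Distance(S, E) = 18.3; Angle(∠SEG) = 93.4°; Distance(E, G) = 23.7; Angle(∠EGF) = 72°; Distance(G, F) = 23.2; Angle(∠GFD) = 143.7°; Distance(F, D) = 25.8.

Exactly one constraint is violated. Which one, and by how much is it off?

Distance(F, D) = 25.8 — off by 7.50.

R = (0.00, 0.00) ✓; RW at 140.5° ✓; |RW| = 22.10 ✓; ∠RWS = 147.6° ✓; |WS| = 14.80 ✓; ∠(WS, SE) = 90.00° ✓; |SE| = 18.30 ✓; ∠SEG = 93.40° ✓; |EG| = 23.70 ✓; ∠EGF = 72.00° ✓; |GF| = 23.20 ✓; ∠GFD = 143.7° ✓; |FD| = 18.30 ✗.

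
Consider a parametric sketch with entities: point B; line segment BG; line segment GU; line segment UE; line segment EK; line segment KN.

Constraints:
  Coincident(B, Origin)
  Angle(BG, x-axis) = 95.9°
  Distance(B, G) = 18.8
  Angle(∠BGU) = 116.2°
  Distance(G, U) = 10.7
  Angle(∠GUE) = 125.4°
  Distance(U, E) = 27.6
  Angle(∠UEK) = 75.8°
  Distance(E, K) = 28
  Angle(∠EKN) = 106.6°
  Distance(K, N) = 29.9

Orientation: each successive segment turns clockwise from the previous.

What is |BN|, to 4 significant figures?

12.29

∠UEK = 75.8° gives EK at -126.7° from the x-axis; with |EK| = 28.0, K = (15.90, -8.625). ∠EKN = 106.6° gives KN at 159.9° from the x-axis; with |KN| = 29.9, N = (-12.18, 1.650). Then |BN| = |N − B| = 12.29.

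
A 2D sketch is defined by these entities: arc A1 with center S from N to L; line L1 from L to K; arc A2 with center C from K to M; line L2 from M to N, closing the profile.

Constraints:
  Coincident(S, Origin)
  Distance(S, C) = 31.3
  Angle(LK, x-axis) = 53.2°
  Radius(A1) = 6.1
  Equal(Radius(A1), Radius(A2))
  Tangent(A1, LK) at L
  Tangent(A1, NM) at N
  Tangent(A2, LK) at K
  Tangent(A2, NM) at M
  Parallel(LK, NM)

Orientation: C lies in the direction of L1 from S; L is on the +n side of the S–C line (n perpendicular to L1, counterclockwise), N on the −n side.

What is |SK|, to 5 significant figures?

31.889

The slot axis is L1's direction at 53.2°, so u = (cos 53.2°, sin 53.2°) = (0.59902, 0.80073) and n = (−sin 53.2°, cos 53.2°) = (-0.80073, 0.59902). S is at the origin and C lies 31.3 along u from S, so C = 31.3·u = (18.749, 25.063). Tangency of A1 to both parallel lines with radius 6.1 puts L and N at S ± 6.1·n: L = (-4.8845, 3.6540), N = (4.8845, -3.6540). Equal radii place K and M the same way about C: K = C + 6.1·n = (13.865, 28.717), M = C − 6.1·n = (23.634, 21.409). Then |SK| = |K − S| = 31.889.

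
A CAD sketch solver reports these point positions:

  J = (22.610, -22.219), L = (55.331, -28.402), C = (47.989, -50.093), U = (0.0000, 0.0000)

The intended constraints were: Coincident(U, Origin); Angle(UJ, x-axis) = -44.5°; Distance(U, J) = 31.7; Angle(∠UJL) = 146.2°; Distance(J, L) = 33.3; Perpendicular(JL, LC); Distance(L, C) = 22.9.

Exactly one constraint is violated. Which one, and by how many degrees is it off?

Perpendicular(JL, LC) — off by 8.00°.

U = (0.00, 0.00) ✓; UJ at -44.50° ✓; |UJ| = 31.70 ✓; ∠UJL = 146.2° ✓; |JL| = 33.30 ✓; ∠(JL, LC) = 98.00° ✗; |LC| = 22.90 ✓.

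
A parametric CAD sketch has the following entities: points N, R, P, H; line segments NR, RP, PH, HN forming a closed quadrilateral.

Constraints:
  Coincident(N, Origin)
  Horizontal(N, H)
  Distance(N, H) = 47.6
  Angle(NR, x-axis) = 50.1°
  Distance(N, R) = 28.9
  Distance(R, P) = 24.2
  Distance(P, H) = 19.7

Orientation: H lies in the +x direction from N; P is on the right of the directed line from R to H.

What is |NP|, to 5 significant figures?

27.901

Checks: |RP| = 24.20 ✓; |PH| = 19.70 ✓.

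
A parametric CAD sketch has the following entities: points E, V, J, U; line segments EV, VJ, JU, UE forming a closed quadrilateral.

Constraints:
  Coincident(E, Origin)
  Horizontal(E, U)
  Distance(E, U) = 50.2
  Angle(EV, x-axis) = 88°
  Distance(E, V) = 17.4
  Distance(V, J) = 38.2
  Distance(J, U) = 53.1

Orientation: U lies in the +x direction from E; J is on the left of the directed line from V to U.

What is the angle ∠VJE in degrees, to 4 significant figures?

11.59°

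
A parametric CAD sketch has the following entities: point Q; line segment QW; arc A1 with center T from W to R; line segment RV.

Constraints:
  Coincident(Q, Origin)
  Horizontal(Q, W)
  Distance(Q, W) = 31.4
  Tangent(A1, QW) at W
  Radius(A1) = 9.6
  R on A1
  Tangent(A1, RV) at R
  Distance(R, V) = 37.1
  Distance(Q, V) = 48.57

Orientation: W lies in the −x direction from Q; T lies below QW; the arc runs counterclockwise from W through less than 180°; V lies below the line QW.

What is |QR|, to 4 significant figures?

42.04

Q is at the origin; QW is horizontal with |QW| = 31.4 and W on the −x side, so W = (-31.40, 0.000). Tangency of A1 to QW means the radius TW is perpendicular to QW, so T = W + (0, -9.6) = (-31.40, -9.600). Since TR ⟂ RV (tangency), |TV| = √(9.6² + 37.1²) = 38.32 regardless of where R sits on A1. So V lies on both circle(Q, 48.57) and circle(T, 38.32); the below-QW intersection is V = (-17.49, -45.31). R is the foot of the tangent from V: R = (-39.19, -15.21).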